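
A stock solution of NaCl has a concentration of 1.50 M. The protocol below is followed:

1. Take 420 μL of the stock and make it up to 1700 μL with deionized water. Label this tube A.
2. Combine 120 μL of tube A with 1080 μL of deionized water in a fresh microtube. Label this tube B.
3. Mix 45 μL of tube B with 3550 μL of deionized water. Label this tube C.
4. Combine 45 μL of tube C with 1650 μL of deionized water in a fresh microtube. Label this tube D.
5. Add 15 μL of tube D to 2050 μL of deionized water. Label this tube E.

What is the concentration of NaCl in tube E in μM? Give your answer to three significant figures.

0.0895 μM

Step 1: 420 μL brought to 1700 μL → factor 1700/420 = 4.0476
Step 2: 120 μL + 1080 μL = 1200 μL total → factor 1200/120 = 10
Step 3: 45 μL + 3550 μL = 3595 μL total → factor 3595/45 = 79.889
Step 4: 45 μL + 1650 μL = 1695 μL total → factor 1695/45 = 37.667
Step 5: 15 μL + 2050 μL = 2065 μL total → factor 2065/15 = 137.67
Overall dilution factor = 4.0476 × 10 × 79.889 × 37.667 × 137.67 = 1.6768 × 10^7
Final = 1.50 M / 1.6768 × 10^7 = 8.946 × 10^-8 M = 0.0895 μM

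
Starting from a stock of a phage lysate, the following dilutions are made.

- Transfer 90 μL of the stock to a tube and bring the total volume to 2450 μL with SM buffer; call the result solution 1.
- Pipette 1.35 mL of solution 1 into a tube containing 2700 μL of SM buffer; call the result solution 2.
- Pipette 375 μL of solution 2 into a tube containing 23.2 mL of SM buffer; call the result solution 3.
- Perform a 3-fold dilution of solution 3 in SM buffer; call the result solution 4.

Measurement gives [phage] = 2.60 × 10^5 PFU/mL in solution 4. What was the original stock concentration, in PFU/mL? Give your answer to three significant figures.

4.00 × 10^9 PFU/mL

Step 1: 90 μL brought to 2450 μL → factor 2450/90 = 27.222
Step 2: 1.35 mL + 2700 μL = 4.05 mL total → factor 4.05/1.35 = 3
Step 3: 375 μL + 23.2 mL = 23575 μL total → factor 23575/375 = 62.867
Step 4: 3-fold → factor 3
Overall dilution factor = 27.222 × 3 × 62.867 × 3 = 15402
Stock = 2.60 × 10^5 PFU/mL × 15402 = 4.00 × 10^9 PFU/mL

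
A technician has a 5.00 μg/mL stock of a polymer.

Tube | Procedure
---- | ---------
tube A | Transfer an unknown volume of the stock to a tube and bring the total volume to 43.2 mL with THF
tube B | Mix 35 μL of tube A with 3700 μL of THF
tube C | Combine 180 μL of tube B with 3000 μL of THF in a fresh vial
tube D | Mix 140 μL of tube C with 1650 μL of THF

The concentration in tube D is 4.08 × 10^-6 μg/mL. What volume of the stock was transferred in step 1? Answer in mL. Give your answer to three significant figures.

Step 1: v brought to 43.2 mL → factor = 43.2 mL/v
Step 2: 35 μL + 3700 μL = 3735 μL total → factor 3735/35 = 106.71
Step 3: 180 μL + 3000 μL = 3180 μL total → factor 3180/180 = 17.667
Step 4: 140 μL + 1650 μL = 1790 μL total → factor 1790/140 = 12.786
Product of known-step factors = 24105
Overall factor = 5.00 μg/mL / (4.08 × 10^-6 μg/mL) = 1.2255 × 10^6
Step-1 factor = 1.2255 × 10^6 / 24105 = 50.84
v = 43.2 mL / 50.84 = 0.850 mL

0.850 mL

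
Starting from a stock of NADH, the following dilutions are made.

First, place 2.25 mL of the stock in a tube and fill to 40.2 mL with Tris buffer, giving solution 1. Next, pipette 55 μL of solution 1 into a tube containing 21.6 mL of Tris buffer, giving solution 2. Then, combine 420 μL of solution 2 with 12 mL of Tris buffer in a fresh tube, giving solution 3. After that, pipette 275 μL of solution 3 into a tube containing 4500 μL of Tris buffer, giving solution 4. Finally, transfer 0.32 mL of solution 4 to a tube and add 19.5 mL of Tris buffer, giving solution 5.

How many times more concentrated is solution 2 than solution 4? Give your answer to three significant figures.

513

Step 1: 2.25 mL brought to 40.2 mL → factor 40.2/2.25 = 17.867
Step 2: 55 μL + 21.6 mL = 21655 μL total → factor 21655/55 = 393.73
Step 3: 420 μL + 12 mL = 12420 μL total → factor 12420/420 = 29.571
Step 4: 275 μL + 4500 μL = 4775 μL total → factor 4775/275 = 17.364
Dilution factor to solution 2 = 7034.6; to solution 4 = 3.612 × 10^6
[solution 2]/[solution 4] = (factor to solution 4)/(factor to solution 2) = 3.612 × 10^6/7034.6 = 513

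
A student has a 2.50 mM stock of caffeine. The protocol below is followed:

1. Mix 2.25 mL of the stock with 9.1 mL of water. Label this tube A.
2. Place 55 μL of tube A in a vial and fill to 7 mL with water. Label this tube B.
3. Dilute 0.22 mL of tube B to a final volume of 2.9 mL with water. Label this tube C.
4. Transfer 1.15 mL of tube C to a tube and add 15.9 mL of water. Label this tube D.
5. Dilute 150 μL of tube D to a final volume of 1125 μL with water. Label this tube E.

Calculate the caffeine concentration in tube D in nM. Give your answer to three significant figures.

19.9 nM

Step 1: 2.25 mL + 9.1 mL = 11.35 mL total → factor 11.35/2.25 = 5.0444
Step 2: 55 μL brought to 7 mL → factor 7000/55 = 127.27
Step 3: 0.22 mL brought to 2.9 mL → factor 2.9/0.22 = 13.182
Step 4: 1.15 mL + 15.9 mL = 17.05 mL total → factor 17.05/1.15 = 14.826
Dilution factor through tube D = 5.0444 × 127.27 × 13.182 × 14.826 = 1.2547 × 10^5
[tube D] = 2.50 mM / 1.2547 × 10^5 = 1.992 × 10^-5 mM = 19.9 nM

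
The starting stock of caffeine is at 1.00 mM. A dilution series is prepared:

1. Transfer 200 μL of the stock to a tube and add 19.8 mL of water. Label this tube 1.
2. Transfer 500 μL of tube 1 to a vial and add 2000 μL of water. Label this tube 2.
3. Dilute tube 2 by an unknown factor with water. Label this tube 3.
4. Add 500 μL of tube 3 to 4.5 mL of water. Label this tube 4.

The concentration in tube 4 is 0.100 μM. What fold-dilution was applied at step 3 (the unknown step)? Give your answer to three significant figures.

Step 1: 200 μL + 19.8 mL = 20000 μL total → factor 20000/200 = 100
Step 2: 500 μL + 2000 μL = 2500 μL total → factor 2500/500 = 5
Step 3: unknown factor x
Step 4: 500 μL + 4.5 mL = 5000 μL total → factor 5000/500 = 10
Product of known-step factors = 5000
Overall factor = 1.00 mM / (0.100 μM) = 10000
x = 10000 / 5000 = 2.00

2.00-fold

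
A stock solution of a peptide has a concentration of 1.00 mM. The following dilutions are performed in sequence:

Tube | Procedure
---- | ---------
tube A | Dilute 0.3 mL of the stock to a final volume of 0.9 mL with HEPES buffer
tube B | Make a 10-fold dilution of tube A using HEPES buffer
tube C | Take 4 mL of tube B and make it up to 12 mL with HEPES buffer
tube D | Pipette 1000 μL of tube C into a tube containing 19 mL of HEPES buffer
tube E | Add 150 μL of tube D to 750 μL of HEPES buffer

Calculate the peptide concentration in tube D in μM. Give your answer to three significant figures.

Step 1: 0.3 mL brought to 0.9 mL → factor 0.9/0.3 = 3
Step 2: 10-fold → factor 10
Step 3: 4 mL brought to 12 mL → factor 12/4 = 3
Step 4: 1000 μL + 19 mL = 20000 μL total → factor 20000/1000 = 20
Dilution factor through tube D = 3 × 10 × 3 × 20 = 1800
[tube D] = 1.00 mM / 1800 = 0.0005556 mM = 0.556 μM

0.556 μM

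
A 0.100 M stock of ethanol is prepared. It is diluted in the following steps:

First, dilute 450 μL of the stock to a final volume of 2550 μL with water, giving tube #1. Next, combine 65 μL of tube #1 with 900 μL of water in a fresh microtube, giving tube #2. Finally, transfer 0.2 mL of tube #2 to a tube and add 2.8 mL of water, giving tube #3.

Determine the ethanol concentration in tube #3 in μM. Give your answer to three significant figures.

79.2 μM

Step 1: 450 μL brought to 2550 μL → factor 2550/450 = 5.6667
Step 2: 65 μL + 900 μL = 965 μL total → factor 965/65 = 14.846
Step 3: 0.2 mL + 2.8 mL = 3 mL total → factor 3/0.2 = 15
Overall dilution factor = 5.6667 × 14.846 × 15 = 1261.9
Final = 0.100 M / 1261.9 = 7.924 × 10^-5 M = 79.2 μM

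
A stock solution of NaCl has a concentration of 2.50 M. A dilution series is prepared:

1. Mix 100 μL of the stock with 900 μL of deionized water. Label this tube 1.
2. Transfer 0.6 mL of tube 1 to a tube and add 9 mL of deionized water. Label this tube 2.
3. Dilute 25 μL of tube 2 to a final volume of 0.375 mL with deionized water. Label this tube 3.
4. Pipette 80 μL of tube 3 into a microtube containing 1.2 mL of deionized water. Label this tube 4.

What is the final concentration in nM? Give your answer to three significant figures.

Step 1: 100 μL + 900 μL = 1000 μL total → factor 1000/100 = 10
Step 2: 0.6 mL + 9 mL = 9.6 mL total → factor 9.6/0.6 = 16
Step 3: 25 μL brought to 0.375 mL → factor 375/25 = 15
Step 4: 80 μL + 1.2 mL = 1280 μL total → factor 1280/80 = 16
Overall dilution factor = 10 × 16 × 15 × 16 = 38400
Final = 2.50 M / 38400 = 6.510 × 10^-5 M = 6.51 × 10^4 nM

6.51 × 10^4 nM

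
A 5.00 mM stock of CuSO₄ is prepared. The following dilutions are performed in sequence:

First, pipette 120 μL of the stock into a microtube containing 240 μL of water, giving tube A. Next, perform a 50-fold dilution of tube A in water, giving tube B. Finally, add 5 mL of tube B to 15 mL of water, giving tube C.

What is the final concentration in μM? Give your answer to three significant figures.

Step 1: 120 μL + 240 μL = 360 μL total → factor 360/120 = 3
Step 2: 50-fold → factor 50
Step 3: 5 mL + 15 mL = 20 mL total → factor 20/5 = 4
Overall dilution factor = 3 × 50 × 4 = 600
Final = 5.00 mM / 600 = 0.008333 mM = 8.33 μM

8.33 μM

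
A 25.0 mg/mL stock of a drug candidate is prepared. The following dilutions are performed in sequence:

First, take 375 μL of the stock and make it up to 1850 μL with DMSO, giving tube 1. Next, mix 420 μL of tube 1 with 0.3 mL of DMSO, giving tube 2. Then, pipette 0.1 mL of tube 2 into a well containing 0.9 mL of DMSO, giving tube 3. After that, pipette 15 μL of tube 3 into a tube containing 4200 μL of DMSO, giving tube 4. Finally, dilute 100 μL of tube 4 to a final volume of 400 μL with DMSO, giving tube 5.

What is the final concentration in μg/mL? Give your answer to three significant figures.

Step 1: 375 μL brought to 1850 μL → factor 1850/375 = 4.9333
Step 2: 420 μL + 0.3 mL = 720 μL total → factor 720/420 = 1.7143
Step 3: 0.1 mL + 0.9 mL = 1 mL total → factor 1/0.1 = 10
Step 4: 15 μL + 4200 μL = 4215 μL total → factor 4215/15 = 281
Step 5: 100 μL brought to 400 μL → factor 400/100 = 4
Overall dilution factor = 4.9333 × 1.7143 × 10 × 281 × 4 = 95058
Final = 25.0 mg/mL / 95058 = 0.0002630 mg/mL = 0.263 μg/mL

0.263 μg/mL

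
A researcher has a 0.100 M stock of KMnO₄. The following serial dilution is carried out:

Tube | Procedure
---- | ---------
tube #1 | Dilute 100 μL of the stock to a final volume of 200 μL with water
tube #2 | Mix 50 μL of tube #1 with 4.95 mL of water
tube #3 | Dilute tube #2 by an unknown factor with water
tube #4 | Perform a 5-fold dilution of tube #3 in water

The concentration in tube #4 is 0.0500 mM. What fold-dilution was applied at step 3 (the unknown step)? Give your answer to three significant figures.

2.00-fold

Step 1: 100 μL brought to 200 μL → factor 200/100 = 2
Step 2: 50 μL + 4.95 mL = 5000 μL total → factor 5000/50 = 100
Step 3: unknown factor x
Step 4: 5-fold → factor 5
Product of known-step factors = 1000
Overall factor = 0.100 M / (0.0500 mM) = 2000
x = 2000 / 1000 = 2.00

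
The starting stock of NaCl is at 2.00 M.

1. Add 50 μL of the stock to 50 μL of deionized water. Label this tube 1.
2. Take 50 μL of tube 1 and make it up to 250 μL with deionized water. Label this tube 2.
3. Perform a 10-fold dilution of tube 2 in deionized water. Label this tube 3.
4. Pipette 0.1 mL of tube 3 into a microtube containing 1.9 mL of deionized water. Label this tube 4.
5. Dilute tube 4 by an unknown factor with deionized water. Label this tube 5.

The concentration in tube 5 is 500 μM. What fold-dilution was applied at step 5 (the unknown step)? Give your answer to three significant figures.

Step 1: 50 μL + 50 μL = 100 μL total → factor 100/50 = 2
Step 2: 50 μL brought to 250 μL → factor 250/50 = 5
Step 3: 10-fold → factor 10
Step 4: 0.1 mL + 1.9 mL = 2 mL total → factor 2/0.1 = 20
Step 5: unknown factor x
Product of known-step factors = 2000
Overall factor = 2.00 M / (500 μM) = 4000
x = 4000 / 2000 = 2.00

2.00-fold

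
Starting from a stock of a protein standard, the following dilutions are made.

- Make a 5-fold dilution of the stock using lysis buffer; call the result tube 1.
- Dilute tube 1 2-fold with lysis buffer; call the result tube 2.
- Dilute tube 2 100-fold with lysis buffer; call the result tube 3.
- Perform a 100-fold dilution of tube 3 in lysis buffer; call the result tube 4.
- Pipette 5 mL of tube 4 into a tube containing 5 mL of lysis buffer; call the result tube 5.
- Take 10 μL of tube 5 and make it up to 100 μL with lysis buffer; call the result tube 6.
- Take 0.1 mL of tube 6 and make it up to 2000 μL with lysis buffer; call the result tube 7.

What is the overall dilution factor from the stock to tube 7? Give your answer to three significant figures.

Step 1: 5-fold → factor 5
Step 2: 2-fold → factor 2
Step 3: 100-fold → factor 100
Step 4: 100-fold → factor 100
Step 5: 5 mL + 5 mL = 10 mL total → factor 10/5 = 2
Step 6: 10 μL brought to 100 μL → factor 100/10 = 10
Step 7: 0.1 mL brought to 2000 μL → factor 2/0.1 = 20
Overall dilution factor = 5 × 2 × 100 × 100 × 2 × 10 × 20 = 4 × 10^7

4.00 × 10^7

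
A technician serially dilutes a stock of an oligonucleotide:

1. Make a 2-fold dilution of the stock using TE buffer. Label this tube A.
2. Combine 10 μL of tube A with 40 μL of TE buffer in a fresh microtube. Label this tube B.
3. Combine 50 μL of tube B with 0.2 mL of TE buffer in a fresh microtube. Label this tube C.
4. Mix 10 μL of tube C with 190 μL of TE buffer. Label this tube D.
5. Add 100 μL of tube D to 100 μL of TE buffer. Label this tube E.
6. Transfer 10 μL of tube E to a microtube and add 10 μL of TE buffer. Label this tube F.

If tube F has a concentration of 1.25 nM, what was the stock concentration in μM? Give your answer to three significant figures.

5.00 μM

Step 1: 2-fold → factor 2
Step 2: 10 μL + 40 μL = 50 μL total → factor 50/10 = 5
Step 3: 50 μL + 0.2 mL = 250 μL total → factor 250/50 = 5
Step 4: 10 μL + 190 μL = 200 μL total → factor 200/10 = 20
Step 5: 100 μL + 100 μL = 200 μL total → factor 200/100 = 2
Step 6: 10 μL + 10 μL = 20 μL total → factor 20/10 = 2
Overall dilution factor = 2 × 5 × 5 × 20 × 2 × 2 = 4000
Stock = 1.25 nM × 4000 = 5000 nM = 5.00 μM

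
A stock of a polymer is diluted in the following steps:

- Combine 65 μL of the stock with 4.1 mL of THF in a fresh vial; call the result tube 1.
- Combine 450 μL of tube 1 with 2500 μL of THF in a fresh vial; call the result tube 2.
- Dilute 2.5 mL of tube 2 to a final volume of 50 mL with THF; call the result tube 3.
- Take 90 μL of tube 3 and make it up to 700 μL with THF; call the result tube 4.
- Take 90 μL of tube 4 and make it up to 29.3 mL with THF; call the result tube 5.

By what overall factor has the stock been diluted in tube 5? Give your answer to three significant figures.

Step 1: 65 μL + 4.1 mL = 4165 μL total → factor 4165/65 = 64.077
Step 2: 450 μL + 2500 μL = 2950 μL total → factor 2950/450 = 6.5556
Step 3: 2.5 mL brought to 50 mL → factor 50/2.5 = 20
Step 4: 90 μL brought to 700 μL → factor 700/90 = 7.7778
Step 5: 90 μL brought to 29.3 mL → factor 29300/90 = 325.56
Overall dilution factor = 64.077 × 6.5556 × 20 × 7.7778 × 325.56 = 2.1273 × 10^7

2.13 × 10^7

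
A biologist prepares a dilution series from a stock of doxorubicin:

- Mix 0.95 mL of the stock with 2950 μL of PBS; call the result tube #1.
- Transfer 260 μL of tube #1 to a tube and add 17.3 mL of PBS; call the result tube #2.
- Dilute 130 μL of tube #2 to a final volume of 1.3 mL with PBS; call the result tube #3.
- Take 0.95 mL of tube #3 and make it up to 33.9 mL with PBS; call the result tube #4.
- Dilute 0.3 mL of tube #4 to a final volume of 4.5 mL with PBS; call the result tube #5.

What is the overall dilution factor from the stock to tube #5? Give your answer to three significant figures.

1.48 × 10^6

Step 1: 0.95 mL + 2950 μL = 3.9 mL total → factor 3.9/0.95 = 4.1053
Step 2: 260 μL + 17.3 mL = 17560 μL total → factor 17560/260 = 67.538
Step 3: 130 μL brought to 1.3 mL → factor 1300/130 = 10
Step 4: 0.95 mL brought to 33.9 mL → factor 33.9/0.95 = 35.684
Step 5: 0.3 mL brought to 4.5 mL → factor 4.5/0.3 = 15
Overall dilution factor = 4.1053 × 67.538 × 10 × 35.684 × 15 = 1.4841 × 10^6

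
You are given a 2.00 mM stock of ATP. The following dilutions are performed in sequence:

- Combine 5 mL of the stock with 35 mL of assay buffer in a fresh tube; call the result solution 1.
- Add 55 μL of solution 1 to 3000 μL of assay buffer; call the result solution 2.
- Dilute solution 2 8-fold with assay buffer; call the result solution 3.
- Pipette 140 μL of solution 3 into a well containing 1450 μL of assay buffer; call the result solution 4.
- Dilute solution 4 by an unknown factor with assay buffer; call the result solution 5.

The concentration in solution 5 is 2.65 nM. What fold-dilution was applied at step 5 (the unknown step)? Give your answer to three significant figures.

Step 1: 5 mL + 35 mL = 40 mL total → factor 40/5 = 8
Step 2: 55 μL + 3000 μL = 3055 μL total → factor 3055/55 = 55.545
Step 3: 8-fold → factor 8
Step 4: 140 μL + 1450 μL = 1590 μL total → factor 1590/140 = 11.357
Step 5: unknown factor x
Product of known-step factors = 40374
Overall factor = 2.00 mM / (2.65 nM) = 7.5472 × 10^5
x = 7.5472 × 10^5 / 40374 = 18.7

18.7-fold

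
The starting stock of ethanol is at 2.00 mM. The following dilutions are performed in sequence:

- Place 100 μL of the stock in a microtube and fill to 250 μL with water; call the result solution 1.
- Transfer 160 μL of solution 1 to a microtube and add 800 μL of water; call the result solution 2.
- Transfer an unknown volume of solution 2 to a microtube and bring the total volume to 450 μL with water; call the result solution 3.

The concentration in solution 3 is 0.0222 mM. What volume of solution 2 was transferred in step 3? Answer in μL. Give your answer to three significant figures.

74.9 μL

Step 1: 100 μL brought to 250 μL → factor 250/100 = 2.5
Step 2: 160 μL + 800 μL = 960 μL total → factor 960/160 = 6
Step 3: v brought to 450 μL → factor = 450 μL/v
Product of known-step factors = 15
Overall factor = 2.00 mM / (0.0222 mM) = 90.09
Step-3 factor = 90.09 / 15 = 6.006
v = 450 μL / 6.006 = 74.9 μL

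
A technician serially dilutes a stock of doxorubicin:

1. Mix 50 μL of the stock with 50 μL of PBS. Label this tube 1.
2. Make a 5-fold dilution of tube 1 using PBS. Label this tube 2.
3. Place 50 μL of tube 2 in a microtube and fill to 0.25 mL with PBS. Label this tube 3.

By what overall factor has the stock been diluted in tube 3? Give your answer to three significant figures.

50.0

Step 1: 50 μL + 50 μL = 100 μL total → factor 100/50 = 2
Step 2: 5-fold → factor 5
Step 3: 50 μL brought to 0.25 mL → factor 250/50 = 5
Overall dilution factor = 2 × 5 × 5 = 50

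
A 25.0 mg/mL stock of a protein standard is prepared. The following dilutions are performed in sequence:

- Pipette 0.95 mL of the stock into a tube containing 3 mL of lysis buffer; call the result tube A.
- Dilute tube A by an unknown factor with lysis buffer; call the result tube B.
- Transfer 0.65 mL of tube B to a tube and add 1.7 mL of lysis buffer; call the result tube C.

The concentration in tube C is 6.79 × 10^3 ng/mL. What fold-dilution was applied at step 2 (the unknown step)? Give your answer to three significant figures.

Step 1: 0.95 mL + 3 mL = 3.95 mL total → factor 3.95/0.95 = 4.1579
Step 2: unknown factor x
Step 3: 0.65 mL + 1.7 mL = 2.35 mL total → factor 2.35/0.65 = 3.6154
Product of known-step factors = 15.032
Overall factor = 25.0 mg/mL / (6.79 × 10^3 ng/mL) = 3681.9
x = 3681.9 / 15.032 = 245

245-fold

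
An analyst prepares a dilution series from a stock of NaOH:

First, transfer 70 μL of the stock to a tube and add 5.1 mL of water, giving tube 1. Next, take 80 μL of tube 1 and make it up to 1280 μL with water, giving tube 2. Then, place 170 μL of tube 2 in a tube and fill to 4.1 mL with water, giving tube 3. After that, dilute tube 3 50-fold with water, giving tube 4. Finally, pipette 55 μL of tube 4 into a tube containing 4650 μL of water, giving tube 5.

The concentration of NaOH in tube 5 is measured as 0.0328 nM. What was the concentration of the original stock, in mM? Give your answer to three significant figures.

Step 1: 70 μL + 5.1 mL = 5170 μL total → factor 5170/70 = 73.857
Step 2: 80 μL brought to 1280 μL → factor 1280/80 = 16
Step 3: 170 μL brought to 4.1 mL → factor 4100/170 = 24.118
Step 4: 50-fold → factor 50
Step 5: 55 μL + 4650 μL = 4705 μL total → factor 4705/55 = 85.545
Overall dilution factor = 73.857 × 16 × 24.118 × 50 × 85.545 = 1.219 × 10^8
Stock = 0.0328 nM × 1.219 × 10^8 = 3.998 × 10^6 nM = 4.00 mM

4.00 mM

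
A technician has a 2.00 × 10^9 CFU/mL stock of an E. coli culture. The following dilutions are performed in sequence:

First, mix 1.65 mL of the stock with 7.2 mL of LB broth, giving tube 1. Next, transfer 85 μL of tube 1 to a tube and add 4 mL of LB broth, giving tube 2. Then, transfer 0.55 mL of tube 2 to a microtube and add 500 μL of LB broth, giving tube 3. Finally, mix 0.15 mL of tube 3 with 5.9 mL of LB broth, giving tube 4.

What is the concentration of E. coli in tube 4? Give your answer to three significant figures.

Step 1: 1.65 mL + 7.2 mL = 8.85 mL total → factor 8.85/1.65 = 5.3636
Step 2: 85 μL + 4 mL = 4085 μL total → factor 4085/85 = 48.059
Step 3: 0.55 mL + 500 μL = 1.05 mL total → factor 1.05/0.55 = 1.9091
Step 4: 0.15 mL + 5.9 mL = 6.05 mL total → factor 6.05/0.15 = 40.333
Overall dilution factor = 5.3636 × 48.059 × 1.9091 × 40.333 = 19848
Final = 2.00 × 10^9 CFU/mL / 19848 = 1.01 × 10^5 CFU/mL

1.01 × 10^5 CFU/mL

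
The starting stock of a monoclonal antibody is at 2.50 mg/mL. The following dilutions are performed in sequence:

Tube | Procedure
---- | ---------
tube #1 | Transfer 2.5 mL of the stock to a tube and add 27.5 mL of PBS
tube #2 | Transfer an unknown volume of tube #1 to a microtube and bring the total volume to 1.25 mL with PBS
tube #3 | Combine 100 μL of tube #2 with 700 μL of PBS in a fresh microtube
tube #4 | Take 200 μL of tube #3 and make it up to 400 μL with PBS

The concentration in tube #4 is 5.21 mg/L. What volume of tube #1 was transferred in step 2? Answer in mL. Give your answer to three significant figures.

Step 1: 2.5 mL + 27.5 mL = 30 mL total → factor 30/2.5 = 12
Step 2: v brought to 1.25 mL → factor = 1.25 mL/v
Step 3: 100 μL + 700 μL = 800 μL total → factor 800/100 = 8
Step 4: 200 μL brought to 400 μL → factor 400/200 = 2
Product of known-step factors = 192
Overall factor = 2.50 mg/mL / (5.21 mg/L) = 479.85
Step-2 factor = 479.85 / 192 = 2.4992
v = 1.25 mL / 2.4992 = 0.500 mL

0.500 mL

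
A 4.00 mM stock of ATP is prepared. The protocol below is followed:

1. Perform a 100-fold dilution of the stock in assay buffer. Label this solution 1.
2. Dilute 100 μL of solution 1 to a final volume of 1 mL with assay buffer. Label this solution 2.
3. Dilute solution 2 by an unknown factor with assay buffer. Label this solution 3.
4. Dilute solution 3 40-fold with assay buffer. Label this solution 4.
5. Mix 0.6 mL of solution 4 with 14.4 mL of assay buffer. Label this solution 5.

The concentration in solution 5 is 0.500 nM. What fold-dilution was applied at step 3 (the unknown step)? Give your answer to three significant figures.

8.00-fold

Step 1: 100-fold → factor 100
Step 2: 100 μL brought to 1 mL → factor 1000/100 = 10
Step 3: unknown factor x
Step 4: 40-fold → factor 40
Step 5: 0.6 mL + 14.4 mL = 15 mL total → factor 15/0.6 = 25
Product of known-step factors = 1 × 10^6
Overall factor = 4.00 mM / (0.500 nM) = 8 × 10^6
x = 8 × 10^6 / 1 × 10^6 = 8.00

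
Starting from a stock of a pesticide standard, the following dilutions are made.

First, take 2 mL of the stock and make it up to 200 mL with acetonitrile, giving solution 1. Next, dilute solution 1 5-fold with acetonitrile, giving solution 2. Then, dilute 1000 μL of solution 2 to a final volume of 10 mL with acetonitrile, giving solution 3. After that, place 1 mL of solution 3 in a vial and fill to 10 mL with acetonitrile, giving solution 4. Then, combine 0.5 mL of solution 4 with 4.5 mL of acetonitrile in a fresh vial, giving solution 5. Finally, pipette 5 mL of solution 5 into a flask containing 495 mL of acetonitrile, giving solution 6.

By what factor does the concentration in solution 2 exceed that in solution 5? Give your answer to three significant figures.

1.00 × 10^3

Step 1: 2 mL brought to 200 mL → factor 200/2 = 100
Step 2: 5-fold → factor 5
Step 3: 1000 μL brought to 10 mL → factor 10000/1000 = 10
Step 4: 1 mL brought to 10 mL → factor 10/1 = 10
Step 5: 0.5 mL + 4.5 mL = 5 mL total → factor 5/0.5 = 10
Dilution factor to solution 2 = 500; to solution 5 = 5 × 10^5
[solution 2]/[solution 5] = (factor to solution 5)/(factor to solution 2) = 5 × 10^5/500 = 1.00 × 10^3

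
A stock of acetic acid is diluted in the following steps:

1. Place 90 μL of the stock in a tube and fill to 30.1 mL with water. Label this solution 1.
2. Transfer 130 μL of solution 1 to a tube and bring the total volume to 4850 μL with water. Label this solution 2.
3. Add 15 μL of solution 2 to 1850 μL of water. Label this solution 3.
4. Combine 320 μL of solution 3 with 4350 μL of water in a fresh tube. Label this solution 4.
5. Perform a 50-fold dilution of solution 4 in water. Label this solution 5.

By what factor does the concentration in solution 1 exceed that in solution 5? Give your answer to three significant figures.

3.38 × 10^6

Step 1: 90 μL brought to 30.1 mL → factor 30100/90 = 334.44
Step 2: 130 μL brought to 4850 μL → factor 4850/130 = 37.308
Step 3: 15 μL + 1850 μL = 1865 μL total → factor 1865/15 = 124.33
Step 4: 320 μL + 4350 μL = 4670 μL total → factor 4670/320 = 14.594
Step 5: 50-fold → factor 50
Dilution factor to solution 1 = 334.44; to solution 5 = 1.132 × 10^9
[solution 1]/[solution 5] = (factor to solution 5)/(factor to solution 1) = 1.132 × 10^9/334.44 = 3.38 × 10^6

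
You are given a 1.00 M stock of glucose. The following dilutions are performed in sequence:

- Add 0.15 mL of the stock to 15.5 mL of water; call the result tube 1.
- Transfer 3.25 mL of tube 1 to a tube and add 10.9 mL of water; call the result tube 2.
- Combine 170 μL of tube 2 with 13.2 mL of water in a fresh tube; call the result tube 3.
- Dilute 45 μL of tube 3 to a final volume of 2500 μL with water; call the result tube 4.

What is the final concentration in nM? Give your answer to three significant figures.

504 nM

Step 1: 0.15 mL + 15.5 mL = 15.65 mL total → factor 15.65/0.15 = 104.33
Step 2: 3.25 mL + 10.9 mL = 14.15 mL total → factor 14.15/3.25 = 4.3538
Step 3: 170 μL + 13.2 mL = 13370 μL total → factor 13370/170 = 78.647
Step 4: 45 μL brought to 2500 μL → factor 2500/45 = 55.556
Overall dilution factor = 104.33 × 4.3538 × 78.647 × 55.556 = 1.9848 × 10^6
Final = 1.00 M / 1.9848 × 10^6 = 5.038 × 10^-7 M = 504 nM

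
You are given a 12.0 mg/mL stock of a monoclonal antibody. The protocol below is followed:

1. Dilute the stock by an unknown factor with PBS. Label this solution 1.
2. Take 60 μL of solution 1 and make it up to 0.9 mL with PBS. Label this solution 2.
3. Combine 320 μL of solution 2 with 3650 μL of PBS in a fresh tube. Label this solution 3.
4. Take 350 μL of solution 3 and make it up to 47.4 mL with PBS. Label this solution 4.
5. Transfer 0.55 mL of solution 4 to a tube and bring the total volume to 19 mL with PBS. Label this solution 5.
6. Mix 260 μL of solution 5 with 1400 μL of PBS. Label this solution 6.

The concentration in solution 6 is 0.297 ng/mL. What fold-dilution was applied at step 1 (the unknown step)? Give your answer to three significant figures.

7.27-fold

Step 1: unknown factor x
Step 2: 60 μL brought to 0.9 mL → factor 900/60 = 15
Step 3: 320 μL + 3650 μL = 3970 μL total → factor 3970/320 = 12.406
Step 4: 350 μL brought to 47.4 mL → factor 47400/350 = 135.43
Step 5: 0.55 mL brought to 19 mL → factor 19/0.55 = 34.545
Step 6: 260 μL + 1400 μL = 1660 μL total → factor 1660/260 = 6.3846
Product of known-step factors = 5.5586 × 10^6
Overall factor = 12.0 mg/mL / (0.297 ng/mL) = 4.0404 × 10^7
x = 4.0404 × 10^7 / 5.5586 × 10^6 = 7.27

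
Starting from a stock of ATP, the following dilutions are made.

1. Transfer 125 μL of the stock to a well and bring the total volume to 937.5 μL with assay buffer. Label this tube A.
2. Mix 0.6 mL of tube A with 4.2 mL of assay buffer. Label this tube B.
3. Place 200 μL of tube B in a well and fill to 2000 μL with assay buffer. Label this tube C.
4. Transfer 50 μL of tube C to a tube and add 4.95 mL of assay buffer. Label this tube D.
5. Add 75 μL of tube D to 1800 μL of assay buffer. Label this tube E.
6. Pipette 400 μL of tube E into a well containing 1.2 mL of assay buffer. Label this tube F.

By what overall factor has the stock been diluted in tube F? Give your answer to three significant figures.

6.00 × 10^6

Step 1: 125 μL brought to 937.5 μL → factor 937.5/125 = 7.5
Step 2: 0.6 mL + 4.2 mL = 4.8 mL total → factor 4.8/0.6 = 8
Step 3: 200 μL brought to 2000 μL → factor 2000/200 = 10
Step 4: 50 μL + 4.95 mL = 5000 μL total → factor 5000/50 = 100
Step 5: 75 μL + 1800 μL = 1875 μL total → factor 1875/75 = 25
Step 6: 400 μL + 1.2 mL = 1600 μL total → factor 1600/400 = 4
Overall dilution factor = 7.5 × 8 × 10 × 100 × 25 × 4 = 6 × 10^6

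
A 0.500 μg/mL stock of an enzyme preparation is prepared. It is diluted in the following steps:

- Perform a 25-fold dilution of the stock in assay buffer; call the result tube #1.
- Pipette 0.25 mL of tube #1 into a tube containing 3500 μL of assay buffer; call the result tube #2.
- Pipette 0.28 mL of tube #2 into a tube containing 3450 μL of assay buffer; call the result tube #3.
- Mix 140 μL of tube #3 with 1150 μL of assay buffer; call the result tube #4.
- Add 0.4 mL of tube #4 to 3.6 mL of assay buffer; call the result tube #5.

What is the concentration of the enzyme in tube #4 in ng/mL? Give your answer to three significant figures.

0.0109 ng/mL

Step 1: 25-fold → factor 25
Step 2: 0.25 mL + 3500 μL = 3.75 mL total → factor 3.75/0.25 = 15
Step 3: 0.28 mL + 3450 μL = 3.73 mL total → factor 3.73/0.28 = 13.321
Step 4: 140 μL + 1150 μL = 1290 μL total → factor 1290/140 = 9.2143
Dilution factor through tube #4 = 25 × 15 × 13.321 × 9.2143 = 46030
[tube #4] = 0.500 μg/mL / 46030 = 1.086 × 10^-5 μg/mL = 0.0109 ng/mL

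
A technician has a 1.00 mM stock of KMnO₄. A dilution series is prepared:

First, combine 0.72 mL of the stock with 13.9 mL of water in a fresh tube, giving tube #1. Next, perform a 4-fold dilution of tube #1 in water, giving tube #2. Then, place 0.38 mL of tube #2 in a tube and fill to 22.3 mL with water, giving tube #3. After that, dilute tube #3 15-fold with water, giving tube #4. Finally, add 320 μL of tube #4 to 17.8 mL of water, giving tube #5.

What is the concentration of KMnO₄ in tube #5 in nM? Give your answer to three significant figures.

0.247 nM

Step 1: 0.72 mL + 13.9 mL = 14.62 mL total → factor 14.62/0.72 = 20.306
Step 2: 4-fold → factor 4
Step 3: 0.38 mL brought to 22.3 mL → factor 22.3/0.38 = 58.684
Step 4: 15-fold → factor 15
Step 5: 320 μL + 17.8 mL = 18120 μL total → factor 18120/320 = 56.625
Overall dilution factor = 20.306 × 4 × 58.684 × 15 × 56.625 = 4.0485 × 10^6
Final = 1.00 mM / 4.0485 × 10^6 = 2.470 × 10^-7 mM = 0.247 nM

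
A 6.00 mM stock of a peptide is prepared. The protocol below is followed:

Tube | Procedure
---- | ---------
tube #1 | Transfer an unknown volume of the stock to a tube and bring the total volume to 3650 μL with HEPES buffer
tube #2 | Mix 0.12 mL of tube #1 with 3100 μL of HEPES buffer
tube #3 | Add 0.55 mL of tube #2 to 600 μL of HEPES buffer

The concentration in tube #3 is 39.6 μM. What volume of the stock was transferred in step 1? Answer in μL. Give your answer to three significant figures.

Step 1: v brought to 3650 μL → factor = 3650 μL/v
Step 2: 0.12 mL + 3100 μL = 3.22 mL total → factor 3.22/0.12 = 26.833
Step 3: 0.55 mL + 600 μL = 1.15 mL total → factor 1.15/0.55 = 2.0909
Product of known-step factors = 56.106
Overall factor = 6.00 mM / (39.6 μM) = 151.52
Step-1 factor = 151.52 / 56.106 = 2.7005
v = 3650 μL / 2.7005 = 1.35 × 10^3 μL

1.35 × 10^3 μL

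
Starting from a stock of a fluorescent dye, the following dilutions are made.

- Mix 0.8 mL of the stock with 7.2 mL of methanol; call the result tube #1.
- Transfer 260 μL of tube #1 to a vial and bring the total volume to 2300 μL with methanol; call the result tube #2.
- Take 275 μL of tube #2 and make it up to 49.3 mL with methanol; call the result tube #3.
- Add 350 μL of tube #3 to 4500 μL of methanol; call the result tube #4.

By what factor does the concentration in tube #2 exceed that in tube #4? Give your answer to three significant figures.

2.48 × 10^3

Step 1: 0.8 mL + 7.2 mL = 8 mL total → factor 8/0.8 = 10
Step 2: 260 μL brought to 2300 μL → factor 2300/260 = 8.8462
Step 3: 275 μL brought to 49.3 mL → factor 49300/275 = 179.27
Step 4: 350 μL + 4500 μL = 4850 μL total → factor 4850/350 = 13.857
Dilution factor to tube #2 = 88.462; to tube #4 = 2.1976 × 10^5
[tube #2]/[tube #4] = (factor to tube #4)/(factor to tube #2) = 2.1976 × 10^5/88.462 = 2.48 × 10^3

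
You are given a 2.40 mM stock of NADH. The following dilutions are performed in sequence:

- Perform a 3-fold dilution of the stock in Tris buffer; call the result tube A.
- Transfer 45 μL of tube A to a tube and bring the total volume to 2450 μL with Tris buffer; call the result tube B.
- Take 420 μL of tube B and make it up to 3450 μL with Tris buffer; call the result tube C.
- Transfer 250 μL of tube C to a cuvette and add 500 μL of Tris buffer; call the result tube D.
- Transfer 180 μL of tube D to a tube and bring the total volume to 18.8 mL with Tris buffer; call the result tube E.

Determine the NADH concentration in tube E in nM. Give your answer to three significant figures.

5.71 nM

Step 1: 3-fold → factor 3
Step 2: 45 μL brought to 2450 μL → factor 2450/45 = 54.444
Step 3: 420 μL brought to 3450 μL → factor 3450/420 = 8.2143
Step 4: 250 μL + 500 μL = 750 μL total → factor 750/250 = 3
Step 5: 180 μL brought to 18.8 mL → factor 18800/180 = 104.44
Overall dilution factor = 3 × 54.444 × 8.2143 × 3 × 104.44 = 4.2039 × 10^5
Final = 2.40 mM / 4.2039 × 10^5 = 5.709 × 10^-6 mM = 5.71 nM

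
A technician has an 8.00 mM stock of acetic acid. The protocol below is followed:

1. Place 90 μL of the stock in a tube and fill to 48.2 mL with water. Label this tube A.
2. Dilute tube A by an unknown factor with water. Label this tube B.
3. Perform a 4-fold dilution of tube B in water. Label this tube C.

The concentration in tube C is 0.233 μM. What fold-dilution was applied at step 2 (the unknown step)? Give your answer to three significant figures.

16.0-fold

Step 1: 90 μL brought to 48.2 mL → factor 48200/90 = 535.56
Step 2: unknown factor x
Step 3: 4-fold → factor 4
Product of known-step factors = 2142.2
Overall factor = 8.00 mM / (0.233 μM) = 34335
x = 34335 / 2142.2 = 16.0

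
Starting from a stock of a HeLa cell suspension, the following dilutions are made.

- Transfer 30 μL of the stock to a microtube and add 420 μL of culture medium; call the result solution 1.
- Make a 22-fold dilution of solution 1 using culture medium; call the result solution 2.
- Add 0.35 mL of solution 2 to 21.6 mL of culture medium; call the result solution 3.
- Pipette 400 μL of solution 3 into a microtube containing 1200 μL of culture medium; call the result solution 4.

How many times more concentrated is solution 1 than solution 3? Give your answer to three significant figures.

Step 1: 30 μL + 420 μL = 450 μL total → factor 450/30 = 15
Step 2: 22-fold → factor 22
Step 3: 0.35 mL + 21.6 mL = 21.95 mL total → factor 21.95/0.35 = 62.714
Dilution factor to solution 1 = 15; to solution 3 = 20696
[solution 1]/[solution 3] = (factor to solution 3)/(factor to solution 1) = 20696/15 = 1.38 × 10^3

1.38 × 10^3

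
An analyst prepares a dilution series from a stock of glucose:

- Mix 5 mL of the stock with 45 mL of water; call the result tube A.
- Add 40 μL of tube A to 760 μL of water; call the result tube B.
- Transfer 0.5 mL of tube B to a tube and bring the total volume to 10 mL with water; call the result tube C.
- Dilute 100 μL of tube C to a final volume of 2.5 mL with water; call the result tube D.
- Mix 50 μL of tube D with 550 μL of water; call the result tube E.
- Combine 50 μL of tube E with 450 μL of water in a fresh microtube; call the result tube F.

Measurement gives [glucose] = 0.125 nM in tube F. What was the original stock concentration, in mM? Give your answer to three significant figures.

1.50 mM

Step 1: 5 mL + 45 mL = 50 mL total → factor 50/5 = 10
Step 2: 40 μL + 760 μL = 800 μL total → factor 800/40 = 20
Step 3: 0.5 mL brought to 10 mL → factor 10/0.5 = 20
Step 4: 100 μL brought to 2.5 mL → factor 2500/100 = 25
Step 5: 50 μL + 550 μL = 600 μL total → factor 600/50 = 12
Step 6: 50 μL + 450 μL = 500 μL total → factor 500/50 = 10
Overall dilution factor = 10 × 20 × 20 × 25 × 12 × 10 = 1.2 × 10^7
Stock = 0.125 nM × 1.2 × 10^7 = 1.500 × 10^6 nM = 1.50 mM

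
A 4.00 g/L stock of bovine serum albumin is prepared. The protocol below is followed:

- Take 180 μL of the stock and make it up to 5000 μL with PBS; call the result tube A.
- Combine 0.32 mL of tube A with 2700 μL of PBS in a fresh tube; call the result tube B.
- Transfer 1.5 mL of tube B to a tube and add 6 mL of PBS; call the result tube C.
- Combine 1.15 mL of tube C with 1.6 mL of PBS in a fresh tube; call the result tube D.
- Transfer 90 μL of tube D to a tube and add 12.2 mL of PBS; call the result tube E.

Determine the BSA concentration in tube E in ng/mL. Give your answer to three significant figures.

9.35 ng/mL

Step 1: 180 μL brought to 5000 μL → factor 5000/180 = 27.778
Step 2: 0.32 mL + 2700 μL = 3.02 mL total → factor 3.02/0.32 = 9.4375
Step 3: 1.5 mL + 6 mL = 7.5 mL total → factor 7.5/1.5 = 5
Step 4: 1.15 mL + 1.6 mL = 2.75 mL total → factor 2.75/1.15 = 2.3913
Step 5: 90 μL + 12.2 mL = 12290 μL total → factor 12290/90 = 136.56
Overall dilution factor = 27.778 × 9.4375 × 5 × 2.3913 × 136.56 = 4.2802 × 10^5
Final = 4.00 g/L / 4.2802 × 10^5 = 9.345 × 10^-6 g/L = 9.35 ng/mL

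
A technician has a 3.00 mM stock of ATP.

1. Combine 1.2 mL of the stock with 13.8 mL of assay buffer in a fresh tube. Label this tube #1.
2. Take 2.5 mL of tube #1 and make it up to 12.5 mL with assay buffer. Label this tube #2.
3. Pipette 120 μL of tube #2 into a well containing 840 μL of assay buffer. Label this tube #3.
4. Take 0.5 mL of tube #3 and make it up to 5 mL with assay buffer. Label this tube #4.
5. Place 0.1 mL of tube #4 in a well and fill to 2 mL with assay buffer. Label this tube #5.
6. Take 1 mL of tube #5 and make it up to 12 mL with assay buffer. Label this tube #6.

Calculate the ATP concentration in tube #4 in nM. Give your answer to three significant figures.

Step 1: 1.2 mL + 13.8 mL = 15 mL total → factor 15/1.2 = 12.5
Step 2: 2.5 mL brought to 12.5 mL → factor 12.5/2.5 = 5
Step 3: 120 μL + 840 μL = 960 μL total → factor 960/120 = 8
Step 4: 0.5 mL brought to 5 mL → factor 5/0.5 = 10
Dilution factor through tube #4 = 12.5 × 5 × 8 × 10 = 5000
[tube #4] = 3.00 mM / 5000 = 0.0006000 mM = 600 nM

600 nM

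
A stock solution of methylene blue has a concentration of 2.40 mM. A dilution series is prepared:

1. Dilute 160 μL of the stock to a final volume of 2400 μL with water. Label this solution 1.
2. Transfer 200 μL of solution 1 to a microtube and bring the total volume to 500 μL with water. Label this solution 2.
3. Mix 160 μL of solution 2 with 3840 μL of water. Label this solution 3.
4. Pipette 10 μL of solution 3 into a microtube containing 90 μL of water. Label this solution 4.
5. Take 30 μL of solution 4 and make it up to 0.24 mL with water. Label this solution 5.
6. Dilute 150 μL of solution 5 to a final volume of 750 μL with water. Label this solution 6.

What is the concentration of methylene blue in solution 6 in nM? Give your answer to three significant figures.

Step 1: 160 μL brought to 2400 μL → factor 2400/160 = 15
Step 2: 200 μL brought to 500 μL → factor 500/200 = 2.5
Step 3: 160 μL + 3840 μL = 4000 μL total → factor 4000/160 = 25
Step 4: 10 μL + 90 μL = 100 μL total → factor 100/10 = 10
Step 5: 30 μL brought to 0.24 mL → factor 240/30 = 8
Step 6: 150 μL brought to 750 μL → factor 750/150 = 5
Overall dilution factor = 15 × 2.5 × 25 × 10 × 8 × 5 = 3.75 × 10^5
Final = 2.40 mM / 3.75 × 10^5 = 6.400 × 10^-6 mM = 6.40 nM

6.40 nM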